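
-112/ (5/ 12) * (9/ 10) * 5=-6048/ 5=-1209.60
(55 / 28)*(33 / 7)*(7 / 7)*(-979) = -1776885 / 196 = -9065.74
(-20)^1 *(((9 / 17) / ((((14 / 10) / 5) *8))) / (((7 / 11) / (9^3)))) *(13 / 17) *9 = -1055500875 / 28322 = -37267.88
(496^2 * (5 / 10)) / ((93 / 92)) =365056 / 3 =121685.33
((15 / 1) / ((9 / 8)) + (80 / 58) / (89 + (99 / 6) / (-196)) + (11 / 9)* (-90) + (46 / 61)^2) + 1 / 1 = -214572741893 / 2256700917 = -95.08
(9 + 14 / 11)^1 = 10.27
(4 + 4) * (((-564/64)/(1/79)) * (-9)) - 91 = 100069/2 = 50034.50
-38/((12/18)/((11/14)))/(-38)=33/28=1.18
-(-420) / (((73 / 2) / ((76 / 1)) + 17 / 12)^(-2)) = 26187875 / 17328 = 1511.30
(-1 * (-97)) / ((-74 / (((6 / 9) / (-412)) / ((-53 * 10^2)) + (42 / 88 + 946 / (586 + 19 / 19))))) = -4285244932279 / 1565045077200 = -2.74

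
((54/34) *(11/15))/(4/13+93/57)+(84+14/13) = 85.68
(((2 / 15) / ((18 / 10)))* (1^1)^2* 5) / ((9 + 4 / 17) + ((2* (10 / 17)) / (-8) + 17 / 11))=3740 / 107379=0.03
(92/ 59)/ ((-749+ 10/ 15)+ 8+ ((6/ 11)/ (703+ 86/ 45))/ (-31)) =-2985453636/ 1417430696369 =-0.00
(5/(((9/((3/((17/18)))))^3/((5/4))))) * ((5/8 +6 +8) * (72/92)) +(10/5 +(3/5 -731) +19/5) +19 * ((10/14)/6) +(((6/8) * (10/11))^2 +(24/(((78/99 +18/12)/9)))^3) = 16623835660417016473877/19771522018890180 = 840796.96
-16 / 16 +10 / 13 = -3 / 13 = -0.23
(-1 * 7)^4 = 2401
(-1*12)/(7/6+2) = -3.79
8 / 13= 0.62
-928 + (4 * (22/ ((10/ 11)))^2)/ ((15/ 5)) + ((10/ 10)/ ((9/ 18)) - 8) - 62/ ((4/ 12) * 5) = -190.35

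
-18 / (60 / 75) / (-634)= 45 / 1268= 0.04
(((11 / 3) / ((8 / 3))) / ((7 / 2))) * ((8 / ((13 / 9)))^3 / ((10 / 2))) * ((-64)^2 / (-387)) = -467140608 / 3306485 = -141.28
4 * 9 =36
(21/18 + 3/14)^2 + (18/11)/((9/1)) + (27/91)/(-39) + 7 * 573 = 3290000249/819819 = 4013.08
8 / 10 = 4 / 5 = 0.80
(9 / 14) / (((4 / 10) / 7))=45 / 4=11.25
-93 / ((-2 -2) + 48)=-93 / 44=-2.11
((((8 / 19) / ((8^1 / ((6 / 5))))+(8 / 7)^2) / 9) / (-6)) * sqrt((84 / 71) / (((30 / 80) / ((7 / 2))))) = -12748 * sqrt(71) / 1274805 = -0.08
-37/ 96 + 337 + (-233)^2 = 5244059/ 96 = 54625.61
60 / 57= 1.05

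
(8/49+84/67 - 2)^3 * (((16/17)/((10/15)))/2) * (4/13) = -336563517312/7819967027327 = -0.04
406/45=9.02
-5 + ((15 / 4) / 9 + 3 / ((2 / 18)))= 269 / 12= 22.42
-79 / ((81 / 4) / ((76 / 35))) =-24016 / 2835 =-8.47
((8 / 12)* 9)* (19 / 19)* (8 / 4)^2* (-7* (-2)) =336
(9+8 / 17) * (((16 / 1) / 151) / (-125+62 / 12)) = -15456 / 1845673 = -0.01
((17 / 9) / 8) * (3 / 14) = 17 / 336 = 0.05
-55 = -55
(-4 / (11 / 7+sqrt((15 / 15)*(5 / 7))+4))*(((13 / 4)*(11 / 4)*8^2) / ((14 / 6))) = -133848 / 743+3432*sqrt(35) / 743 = -152.82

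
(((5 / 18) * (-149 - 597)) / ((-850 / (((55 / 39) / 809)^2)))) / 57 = 225665 / 17362911012642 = 0.00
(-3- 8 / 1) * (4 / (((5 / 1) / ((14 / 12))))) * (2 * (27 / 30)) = -462 / 25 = -18.48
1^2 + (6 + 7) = 14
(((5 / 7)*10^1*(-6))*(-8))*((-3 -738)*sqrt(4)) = -3556800 / 7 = -508114.29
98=98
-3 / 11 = -0.27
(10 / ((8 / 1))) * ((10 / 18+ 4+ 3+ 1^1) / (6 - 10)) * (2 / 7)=-55 / 72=-0.76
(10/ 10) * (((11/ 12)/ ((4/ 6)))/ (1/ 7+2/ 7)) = 77/ 24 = 3.21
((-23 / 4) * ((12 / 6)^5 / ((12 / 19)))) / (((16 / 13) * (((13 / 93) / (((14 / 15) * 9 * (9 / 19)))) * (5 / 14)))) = -943299 / 50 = -18865.98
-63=-63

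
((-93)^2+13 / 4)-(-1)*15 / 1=34669 / 4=8667.25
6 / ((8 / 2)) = 1.50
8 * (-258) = -2064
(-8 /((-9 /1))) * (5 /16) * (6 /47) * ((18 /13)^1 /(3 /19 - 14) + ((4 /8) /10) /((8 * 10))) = -543781 /154265280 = -0.00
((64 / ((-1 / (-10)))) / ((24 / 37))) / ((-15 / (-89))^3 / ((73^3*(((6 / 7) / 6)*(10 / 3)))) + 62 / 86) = 69811788228406880 / 51009557966553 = 1368.60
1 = 1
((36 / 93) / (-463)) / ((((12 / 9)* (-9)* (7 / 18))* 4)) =9 / 200942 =0.00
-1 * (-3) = 3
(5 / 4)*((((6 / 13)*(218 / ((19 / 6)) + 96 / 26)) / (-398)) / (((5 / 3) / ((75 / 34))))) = -3023325 / 21725626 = -0.14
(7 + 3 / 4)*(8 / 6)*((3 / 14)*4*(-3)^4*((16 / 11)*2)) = 160704 / 77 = 2087.06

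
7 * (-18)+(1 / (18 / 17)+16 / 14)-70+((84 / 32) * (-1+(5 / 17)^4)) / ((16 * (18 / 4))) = -4082098793 / 21047292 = -193.95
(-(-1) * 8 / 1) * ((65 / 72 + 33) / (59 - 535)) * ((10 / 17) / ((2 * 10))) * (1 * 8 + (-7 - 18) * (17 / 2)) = 998369 / 291312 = 3.43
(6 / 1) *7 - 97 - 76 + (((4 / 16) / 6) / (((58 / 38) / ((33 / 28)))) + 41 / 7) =-812719 / 6496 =-125.11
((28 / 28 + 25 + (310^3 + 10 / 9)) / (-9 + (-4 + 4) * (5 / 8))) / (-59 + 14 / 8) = 1072476976 / 18549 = 57818.59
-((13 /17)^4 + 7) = -613208 /83521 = -7.34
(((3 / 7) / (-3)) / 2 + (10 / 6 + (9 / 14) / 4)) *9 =885 / 56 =15.80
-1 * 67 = -67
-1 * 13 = -13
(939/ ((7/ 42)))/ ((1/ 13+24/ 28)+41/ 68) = 34863192/ 9511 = 3665.57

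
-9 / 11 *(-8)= 72 / 11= 6.55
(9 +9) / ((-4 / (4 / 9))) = -2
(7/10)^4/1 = 2401/10000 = 0.24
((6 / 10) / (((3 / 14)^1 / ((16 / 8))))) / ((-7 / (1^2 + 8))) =-36 / 5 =-7.20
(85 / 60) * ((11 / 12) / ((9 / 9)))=187 / 144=1.30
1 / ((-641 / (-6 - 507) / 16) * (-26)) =-4104 / 8333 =-0.49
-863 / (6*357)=-863 / 2142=-0.40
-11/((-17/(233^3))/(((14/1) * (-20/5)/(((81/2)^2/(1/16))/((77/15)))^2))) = -5774839768621/329307415650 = -17.54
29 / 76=0.38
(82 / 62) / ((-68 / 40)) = -410 / 527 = -0.78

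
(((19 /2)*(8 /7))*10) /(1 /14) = 1520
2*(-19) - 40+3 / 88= -6861 / 88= -77.97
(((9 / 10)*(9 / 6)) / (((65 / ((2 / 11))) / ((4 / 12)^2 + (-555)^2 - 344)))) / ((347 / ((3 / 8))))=191709 / 152680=1.26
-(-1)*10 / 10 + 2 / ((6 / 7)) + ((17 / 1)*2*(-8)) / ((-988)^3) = 602768971 / 180830676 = 3.33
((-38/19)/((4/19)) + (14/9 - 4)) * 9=-215/2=-107.50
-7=-7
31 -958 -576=-1503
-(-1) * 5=5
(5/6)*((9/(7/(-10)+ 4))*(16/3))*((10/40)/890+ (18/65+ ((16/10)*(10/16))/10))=5290/1157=4.57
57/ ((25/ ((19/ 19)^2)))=57/ 25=2.28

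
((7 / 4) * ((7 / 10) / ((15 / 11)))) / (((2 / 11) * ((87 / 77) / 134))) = 30587711 / 52200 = 585.97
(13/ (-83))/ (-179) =13/ 14857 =0.00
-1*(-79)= 79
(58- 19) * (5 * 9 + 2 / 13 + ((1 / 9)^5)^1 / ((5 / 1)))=173308828 / 98415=1761.00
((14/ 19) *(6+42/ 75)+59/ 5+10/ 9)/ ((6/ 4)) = 151718/ 12825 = 11.83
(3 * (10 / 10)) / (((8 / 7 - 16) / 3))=-63 / 104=-0.61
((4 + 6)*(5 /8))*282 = 3525 /2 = 1762.50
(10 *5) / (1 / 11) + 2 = 552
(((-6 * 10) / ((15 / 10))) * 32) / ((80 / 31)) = -496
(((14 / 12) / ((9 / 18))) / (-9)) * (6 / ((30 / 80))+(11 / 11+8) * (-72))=163.85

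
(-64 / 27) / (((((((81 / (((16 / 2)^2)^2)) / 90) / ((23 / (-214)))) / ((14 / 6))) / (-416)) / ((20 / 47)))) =-1755735654400 / 3666141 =-478905.65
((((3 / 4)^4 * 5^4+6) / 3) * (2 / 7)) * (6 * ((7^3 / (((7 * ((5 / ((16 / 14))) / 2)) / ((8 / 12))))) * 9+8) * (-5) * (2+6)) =-4642329 / 7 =-663189.86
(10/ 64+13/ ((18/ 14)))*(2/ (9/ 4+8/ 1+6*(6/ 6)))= 2957/ 2340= 1.26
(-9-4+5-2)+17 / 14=-123 / 14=-8.79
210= 210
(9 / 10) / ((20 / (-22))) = -0.99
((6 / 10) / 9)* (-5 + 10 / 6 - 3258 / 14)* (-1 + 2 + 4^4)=-4044.28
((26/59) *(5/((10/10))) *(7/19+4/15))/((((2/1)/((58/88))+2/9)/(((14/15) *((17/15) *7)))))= 6687226/2101875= 3.18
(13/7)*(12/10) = 78/35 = 2.23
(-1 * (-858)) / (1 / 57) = 48906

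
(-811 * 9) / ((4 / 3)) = -5474.25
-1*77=-77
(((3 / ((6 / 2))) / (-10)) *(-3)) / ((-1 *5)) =-3 / 50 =-0.06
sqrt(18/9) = sqrt(2) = 1.41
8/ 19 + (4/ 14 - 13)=-1635/ 133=-12.29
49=49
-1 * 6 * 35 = -210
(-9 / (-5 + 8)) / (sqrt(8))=-3 * sqrt(2) / 4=-1.06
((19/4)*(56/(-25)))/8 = -133/100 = -1.33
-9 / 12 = -3 / 4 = -0.75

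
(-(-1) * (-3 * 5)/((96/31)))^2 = 24025/1024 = 23.46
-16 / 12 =-4 / 3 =-1.33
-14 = -14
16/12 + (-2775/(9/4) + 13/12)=-14771/12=-1230.92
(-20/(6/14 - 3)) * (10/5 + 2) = 280/9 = 31.11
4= 4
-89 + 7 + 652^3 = 277167726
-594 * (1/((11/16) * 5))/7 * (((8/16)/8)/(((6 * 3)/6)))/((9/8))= -16/35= -0.46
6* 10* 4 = 240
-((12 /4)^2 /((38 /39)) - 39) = 29.76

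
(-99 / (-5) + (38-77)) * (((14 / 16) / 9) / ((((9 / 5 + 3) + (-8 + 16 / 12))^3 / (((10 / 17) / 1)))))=1125 / 6664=0.17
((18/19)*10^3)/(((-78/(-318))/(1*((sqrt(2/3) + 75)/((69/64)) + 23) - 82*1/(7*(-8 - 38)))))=6784000*sqrt(6)/5681 + 14256576000/39767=361427.75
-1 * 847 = -847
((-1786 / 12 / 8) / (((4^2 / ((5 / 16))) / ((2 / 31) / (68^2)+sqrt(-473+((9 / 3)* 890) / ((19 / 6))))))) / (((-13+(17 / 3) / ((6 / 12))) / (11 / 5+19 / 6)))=143773 / 8807055360+7567* sqrt(133627) / 122880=22.51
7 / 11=0.64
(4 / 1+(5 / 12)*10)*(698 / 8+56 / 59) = 720.29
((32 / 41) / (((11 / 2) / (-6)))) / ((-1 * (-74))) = -0.01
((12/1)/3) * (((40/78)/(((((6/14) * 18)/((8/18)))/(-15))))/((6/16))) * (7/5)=-62720/9477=-6.62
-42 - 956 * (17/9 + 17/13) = -3097.93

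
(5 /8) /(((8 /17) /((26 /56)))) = 1105 /1792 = 0.62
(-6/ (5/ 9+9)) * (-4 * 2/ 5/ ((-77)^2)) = 216/ 1274735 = 0.00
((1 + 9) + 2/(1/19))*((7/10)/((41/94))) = 15792/205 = 77.03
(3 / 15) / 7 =1 / 35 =0.03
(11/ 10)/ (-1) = -11/ 10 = -1.10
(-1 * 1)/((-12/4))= 0.33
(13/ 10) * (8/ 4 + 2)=5.20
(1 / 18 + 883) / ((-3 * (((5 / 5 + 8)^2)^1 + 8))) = -15895 / 4806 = -3.31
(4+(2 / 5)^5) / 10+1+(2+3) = 100016 / 15625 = 6.40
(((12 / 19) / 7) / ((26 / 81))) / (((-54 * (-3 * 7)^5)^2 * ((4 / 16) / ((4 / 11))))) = 8 / 951703968973214457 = 0.00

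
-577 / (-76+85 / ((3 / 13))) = -1731 / 877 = -1.97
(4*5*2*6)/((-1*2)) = -120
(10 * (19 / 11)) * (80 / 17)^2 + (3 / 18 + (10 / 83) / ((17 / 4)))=605876737 / 1583142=382.71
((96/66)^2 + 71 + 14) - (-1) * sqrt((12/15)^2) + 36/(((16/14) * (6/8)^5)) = 3604423/16335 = 220.66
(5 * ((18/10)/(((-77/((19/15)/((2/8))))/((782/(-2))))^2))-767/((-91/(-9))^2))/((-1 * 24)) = -11465072053/46246200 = -247.91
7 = 7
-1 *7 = -7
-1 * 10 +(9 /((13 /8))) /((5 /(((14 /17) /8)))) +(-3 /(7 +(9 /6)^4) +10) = -0.13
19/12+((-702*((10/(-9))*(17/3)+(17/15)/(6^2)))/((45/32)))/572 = 69803/9900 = 7.05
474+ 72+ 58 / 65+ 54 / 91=19162 / 35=547.49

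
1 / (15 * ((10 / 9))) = 3 / 50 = 0.06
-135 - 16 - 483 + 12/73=-46270/73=-633.84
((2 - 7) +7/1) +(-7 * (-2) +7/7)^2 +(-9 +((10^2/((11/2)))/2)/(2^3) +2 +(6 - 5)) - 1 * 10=4667/22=212.14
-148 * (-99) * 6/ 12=7326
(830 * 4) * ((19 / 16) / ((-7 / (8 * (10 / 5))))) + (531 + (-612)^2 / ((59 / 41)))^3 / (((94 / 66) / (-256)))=-215460371481109700623385672 / 67569691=-3188713286865699898.25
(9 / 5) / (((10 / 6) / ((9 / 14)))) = 243 / 350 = 0.69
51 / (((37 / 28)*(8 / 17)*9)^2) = 240737 / 147852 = 1.63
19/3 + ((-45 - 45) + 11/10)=-2477/30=-82.57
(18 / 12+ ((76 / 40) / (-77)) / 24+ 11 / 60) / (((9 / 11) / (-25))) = -51815 / 1008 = -51.40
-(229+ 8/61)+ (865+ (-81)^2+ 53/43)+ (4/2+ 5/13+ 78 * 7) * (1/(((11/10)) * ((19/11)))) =4850506810/647881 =7486.72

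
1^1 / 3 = 1 / 3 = 0.33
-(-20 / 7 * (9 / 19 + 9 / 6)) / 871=750 / 115843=0.01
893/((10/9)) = 8037/10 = 803.70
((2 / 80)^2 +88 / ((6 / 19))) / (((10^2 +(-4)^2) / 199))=266182997 / 556800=478.06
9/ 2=4.50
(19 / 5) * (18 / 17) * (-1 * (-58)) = 19836 / 85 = 233.36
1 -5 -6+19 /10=-81 /10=-8.10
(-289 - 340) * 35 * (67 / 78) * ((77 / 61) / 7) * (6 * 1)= -20460.35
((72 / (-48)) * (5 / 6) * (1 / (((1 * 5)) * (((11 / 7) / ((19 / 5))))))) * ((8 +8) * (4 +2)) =-58.04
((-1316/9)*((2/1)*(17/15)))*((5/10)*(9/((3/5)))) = -22372/9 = -2485.78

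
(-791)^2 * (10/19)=6256810/19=329305.79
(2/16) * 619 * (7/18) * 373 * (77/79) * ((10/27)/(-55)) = -11313463/153576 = -73.67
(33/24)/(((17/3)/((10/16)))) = 165/1088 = 0.15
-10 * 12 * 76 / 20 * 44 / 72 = -836 / 3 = -278.67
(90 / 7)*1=90 / 7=12.86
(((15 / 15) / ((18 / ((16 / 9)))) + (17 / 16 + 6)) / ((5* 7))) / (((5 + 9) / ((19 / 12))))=176339 / 7620480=0.02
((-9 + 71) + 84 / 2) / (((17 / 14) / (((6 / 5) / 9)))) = 2912 / 255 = 11.42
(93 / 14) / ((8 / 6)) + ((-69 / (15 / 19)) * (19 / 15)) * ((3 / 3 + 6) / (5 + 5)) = -1522763 / 21000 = -72.51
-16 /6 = -8 /3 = -2.67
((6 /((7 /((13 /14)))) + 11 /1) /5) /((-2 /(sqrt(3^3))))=-867 * sqrt(3) /245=-6.13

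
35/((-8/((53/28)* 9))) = -2385/32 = -74.53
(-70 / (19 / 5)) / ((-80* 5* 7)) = 1 / 152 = 0.01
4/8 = 1/2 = 0.50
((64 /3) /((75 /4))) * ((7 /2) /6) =0.66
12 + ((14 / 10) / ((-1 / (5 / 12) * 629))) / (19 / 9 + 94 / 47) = 1117083 / 93092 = 12.00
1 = 1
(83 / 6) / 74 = 83 / 444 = 0.19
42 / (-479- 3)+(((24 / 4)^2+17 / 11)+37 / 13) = 1389013 / 34463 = 40.30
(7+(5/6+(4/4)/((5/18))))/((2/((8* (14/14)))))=686/15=45.73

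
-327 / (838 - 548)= -1.13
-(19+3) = -22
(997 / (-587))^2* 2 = 1988018 / 344569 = 5.77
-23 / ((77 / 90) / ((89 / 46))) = -52.01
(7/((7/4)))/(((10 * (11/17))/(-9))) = -306/55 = -5.56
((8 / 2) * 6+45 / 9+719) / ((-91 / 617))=-5071.60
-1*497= -497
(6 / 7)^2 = 36 / 49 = 0.73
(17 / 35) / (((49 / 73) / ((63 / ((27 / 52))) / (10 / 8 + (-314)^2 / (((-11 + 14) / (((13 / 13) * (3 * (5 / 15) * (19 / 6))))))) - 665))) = -441715596851 / 917939785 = -481.20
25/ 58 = 0.43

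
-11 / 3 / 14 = -11 / 42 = -0.26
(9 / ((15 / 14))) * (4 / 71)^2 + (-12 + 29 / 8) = -1683359 / 201640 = -8.35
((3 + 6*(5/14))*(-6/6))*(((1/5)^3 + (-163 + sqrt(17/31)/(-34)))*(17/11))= 1295.64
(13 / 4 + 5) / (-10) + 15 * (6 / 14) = 1569 / 280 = 5.60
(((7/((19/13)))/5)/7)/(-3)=-13/285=-0.05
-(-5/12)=5/12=0.42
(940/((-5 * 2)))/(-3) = 94/3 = 31.33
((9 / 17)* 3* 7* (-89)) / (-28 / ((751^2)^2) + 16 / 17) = -5350711790104821 / 5089554047540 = -1051.31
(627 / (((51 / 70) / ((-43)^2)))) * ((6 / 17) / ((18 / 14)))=378712180 / 867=436807.59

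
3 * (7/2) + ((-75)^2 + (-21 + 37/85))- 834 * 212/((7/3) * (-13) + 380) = 911139331/178330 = 5109.29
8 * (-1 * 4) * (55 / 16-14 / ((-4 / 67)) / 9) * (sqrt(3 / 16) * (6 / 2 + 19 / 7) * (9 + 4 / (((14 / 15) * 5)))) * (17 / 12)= -32610.02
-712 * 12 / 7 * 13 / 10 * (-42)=333216 / 5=66643.20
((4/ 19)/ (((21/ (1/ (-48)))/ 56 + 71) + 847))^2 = 1/ 18275625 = 0.00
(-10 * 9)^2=8100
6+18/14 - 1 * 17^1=-68/7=-9.71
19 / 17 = 1.12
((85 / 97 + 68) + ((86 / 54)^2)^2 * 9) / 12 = 363065033 / 34366518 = 10.56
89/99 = 0.90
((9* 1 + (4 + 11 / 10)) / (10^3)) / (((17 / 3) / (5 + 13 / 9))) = 1363 / 85000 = 0.02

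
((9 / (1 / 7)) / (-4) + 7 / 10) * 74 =-11137 / 10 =-1113.70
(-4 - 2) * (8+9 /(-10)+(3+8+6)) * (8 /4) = -1446 /5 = -289.20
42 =42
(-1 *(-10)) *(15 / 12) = 25 / 2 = 12.50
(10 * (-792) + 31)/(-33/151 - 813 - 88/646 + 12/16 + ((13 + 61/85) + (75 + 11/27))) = 207775906380/19054589023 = 10.90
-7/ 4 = -1.75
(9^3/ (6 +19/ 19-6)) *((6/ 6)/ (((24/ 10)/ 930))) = 564975/ 2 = 282487.50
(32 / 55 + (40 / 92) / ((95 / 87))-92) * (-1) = 2187666 / 24035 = 91.02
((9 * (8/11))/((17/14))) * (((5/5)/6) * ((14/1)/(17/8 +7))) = 18816/13651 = 1.38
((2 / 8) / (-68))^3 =-1 / 20123648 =-0.00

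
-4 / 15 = -0.27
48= 48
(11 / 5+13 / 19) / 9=274 / 855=0.32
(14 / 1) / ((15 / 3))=14 / 5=2.80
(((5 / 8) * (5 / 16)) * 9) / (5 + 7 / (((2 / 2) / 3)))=225 / 3328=0.07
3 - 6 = -3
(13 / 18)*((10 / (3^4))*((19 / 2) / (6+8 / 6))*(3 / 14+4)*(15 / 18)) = 364325 / 898128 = 0.41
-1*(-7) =7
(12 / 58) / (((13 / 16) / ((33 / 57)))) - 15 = -106389 / 7163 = -14.85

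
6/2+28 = 31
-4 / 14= -2 / 7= -0.29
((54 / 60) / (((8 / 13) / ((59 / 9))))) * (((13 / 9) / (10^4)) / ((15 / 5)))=9971 / 21600000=0.00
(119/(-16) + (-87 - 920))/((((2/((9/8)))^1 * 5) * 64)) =-146079/81920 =-1.78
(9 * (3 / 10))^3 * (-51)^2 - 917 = 50278483 / 1000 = 50278.48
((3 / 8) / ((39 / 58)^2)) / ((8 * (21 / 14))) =0.07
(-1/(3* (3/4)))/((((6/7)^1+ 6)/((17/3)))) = -119/324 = -0.37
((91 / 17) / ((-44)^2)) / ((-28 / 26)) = -169 / 65824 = -0.00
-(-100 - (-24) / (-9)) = 308 / 3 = 102.67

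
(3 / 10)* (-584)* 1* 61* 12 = -641232 / 5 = -128246.40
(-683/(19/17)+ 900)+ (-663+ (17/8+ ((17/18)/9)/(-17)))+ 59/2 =-4216693/12312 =-342.49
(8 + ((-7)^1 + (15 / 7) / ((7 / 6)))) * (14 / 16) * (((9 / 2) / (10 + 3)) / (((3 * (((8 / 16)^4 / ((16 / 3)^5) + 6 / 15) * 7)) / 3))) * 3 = 19676528640 / 21374947139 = 0.92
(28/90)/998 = 7/22455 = 0.00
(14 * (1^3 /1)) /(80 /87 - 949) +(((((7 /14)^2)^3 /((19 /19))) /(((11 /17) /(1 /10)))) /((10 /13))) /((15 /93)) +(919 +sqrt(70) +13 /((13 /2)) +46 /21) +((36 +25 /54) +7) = sqrt(70) +5304467909261237 /5487429024000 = 975.02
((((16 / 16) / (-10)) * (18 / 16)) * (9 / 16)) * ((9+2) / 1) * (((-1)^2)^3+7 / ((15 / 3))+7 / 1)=-6.54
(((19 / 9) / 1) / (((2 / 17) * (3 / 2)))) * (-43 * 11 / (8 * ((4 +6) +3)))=-54.41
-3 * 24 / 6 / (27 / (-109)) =436 / 9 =48.44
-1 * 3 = -3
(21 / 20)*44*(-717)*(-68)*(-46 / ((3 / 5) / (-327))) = 56470856904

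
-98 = -98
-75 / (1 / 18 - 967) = 270 / 3481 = 0.08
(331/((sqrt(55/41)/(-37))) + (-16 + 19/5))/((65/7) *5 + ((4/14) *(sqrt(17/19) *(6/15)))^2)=-57009785 *sqrt(2255)/11889867 - 283955/1080897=-227.95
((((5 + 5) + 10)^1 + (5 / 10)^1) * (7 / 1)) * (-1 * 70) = -10045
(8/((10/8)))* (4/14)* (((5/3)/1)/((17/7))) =1.25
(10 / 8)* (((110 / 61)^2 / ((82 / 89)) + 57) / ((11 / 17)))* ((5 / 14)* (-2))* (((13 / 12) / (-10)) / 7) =10204041835 / 7894116384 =1.29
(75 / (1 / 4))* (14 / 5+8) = 3240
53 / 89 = 0.60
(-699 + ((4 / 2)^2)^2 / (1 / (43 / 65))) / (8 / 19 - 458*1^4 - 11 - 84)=850193 / 682435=1.25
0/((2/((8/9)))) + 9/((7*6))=3/14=0.21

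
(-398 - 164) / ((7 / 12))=-6744 / 7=-963.43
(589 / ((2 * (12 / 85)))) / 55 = 37.93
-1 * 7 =-7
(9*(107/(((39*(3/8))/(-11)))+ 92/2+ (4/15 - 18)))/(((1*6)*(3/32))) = -488704/585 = -835.39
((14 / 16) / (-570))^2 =49 / 20793600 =0.00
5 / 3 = 1.67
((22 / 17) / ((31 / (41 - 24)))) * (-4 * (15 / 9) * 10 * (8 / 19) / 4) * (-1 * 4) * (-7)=-246400 / 1767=-139.45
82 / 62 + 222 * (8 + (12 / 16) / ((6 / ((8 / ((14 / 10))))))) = 420089 / 217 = 1935.89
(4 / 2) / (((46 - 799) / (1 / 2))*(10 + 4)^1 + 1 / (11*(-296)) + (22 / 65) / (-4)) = -423280 / 4462235733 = -0.00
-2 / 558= -1 / 279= -0.00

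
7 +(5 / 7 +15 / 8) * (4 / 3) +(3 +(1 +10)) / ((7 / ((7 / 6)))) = 179 / 14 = 12.79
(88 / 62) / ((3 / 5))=220 / 93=2.37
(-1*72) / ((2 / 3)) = -108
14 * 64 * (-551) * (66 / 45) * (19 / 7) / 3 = -655126.76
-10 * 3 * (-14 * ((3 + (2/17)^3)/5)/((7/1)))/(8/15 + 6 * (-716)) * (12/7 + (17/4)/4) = -0.02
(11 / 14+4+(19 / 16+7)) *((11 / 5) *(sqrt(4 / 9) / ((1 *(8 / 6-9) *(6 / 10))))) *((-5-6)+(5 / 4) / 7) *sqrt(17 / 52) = 1614283 *sqrt(221) / 937664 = 25.59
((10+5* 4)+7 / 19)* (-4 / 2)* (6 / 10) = -3462 / 95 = -36.44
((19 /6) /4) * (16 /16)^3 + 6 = 163 /24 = 6.79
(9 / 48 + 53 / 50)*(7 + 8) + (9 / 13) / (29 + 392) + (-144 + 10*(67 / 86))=-2212095437 / 18827120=-117.50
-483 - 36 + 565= 46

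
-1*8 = -8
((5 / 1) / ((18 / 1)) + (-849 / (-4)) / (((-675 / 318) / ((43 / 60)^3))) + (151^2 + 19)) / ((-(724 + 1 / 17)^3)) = -3626700323252891 / 60424536155979600000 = -0.00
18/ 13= 1.38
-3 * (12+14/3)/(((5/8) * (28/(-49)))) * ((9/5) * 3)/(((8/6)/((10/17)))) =5670/17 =333.53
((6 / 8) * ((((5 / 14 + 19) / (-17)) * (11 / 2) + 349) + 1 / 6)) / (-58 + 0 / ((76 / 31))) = -4.43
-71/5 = -14.20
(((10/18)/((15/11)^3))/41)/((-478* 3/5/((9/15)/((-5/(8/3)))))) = 5324/892933875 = 0.00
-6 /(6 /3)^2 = -3 /2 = -1.50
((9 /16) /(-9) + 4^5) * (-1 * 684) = -2801493 /4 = -700373.25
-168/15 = -56/5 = -11.20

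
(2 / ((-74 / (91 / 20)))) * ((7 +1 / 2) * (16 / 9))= -182 / 111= -1.64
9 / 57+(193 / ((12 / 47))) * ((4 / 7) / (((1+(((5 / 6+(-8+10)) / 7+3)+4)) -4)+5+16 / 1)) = 347899 / 20273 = 17.16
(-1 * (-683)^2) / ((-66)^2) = -466489 / 4356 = -107.09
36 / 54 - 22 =-64 / 3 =-21.33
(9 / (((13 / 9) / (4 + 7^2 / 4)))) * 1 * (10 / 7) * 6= 6075 / 7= 867.86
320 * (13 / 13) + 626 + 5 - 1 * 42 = 909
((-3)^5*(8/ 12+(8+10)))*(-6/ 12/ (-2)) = -1134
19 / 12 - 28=-317 / 12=-26.42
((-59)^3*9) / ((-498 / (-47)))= -28958439 / 166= -174448.43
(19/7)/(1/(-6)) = -114/7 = -16.29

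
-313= -313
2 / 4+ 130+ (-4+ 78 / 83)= 21155 / 166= 127.44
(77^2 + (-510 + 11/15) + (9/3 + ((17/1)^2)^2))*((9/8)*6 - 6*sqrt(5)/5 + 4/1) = 14342177/15 - 2668312*sqrt(5)/25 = 717484.05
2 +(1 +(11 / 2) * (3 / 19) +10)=527 / 38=13.87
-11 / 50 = -0.22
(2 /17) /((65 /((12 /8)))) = 3 /1105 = 0.00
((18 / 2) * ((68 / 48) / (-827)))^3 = -132651 / 36198994112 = -0.00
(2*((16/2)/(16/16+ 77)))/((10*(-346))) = -2/33735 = -0.00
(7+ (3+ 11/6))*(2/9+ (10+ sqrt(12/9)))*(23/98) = 1633*sqrt(3)/882+ 37559/1323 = 31.60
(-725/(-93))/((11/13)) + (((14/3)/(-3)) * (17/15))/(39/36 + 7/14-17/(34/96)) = 9.25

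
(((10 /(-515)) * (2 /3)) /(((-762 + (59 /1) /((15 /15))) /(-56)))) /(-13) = 224 /2823951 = 0.00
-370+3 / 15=-1849 / 5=-369.80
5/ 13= 0.38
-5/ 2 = -2.50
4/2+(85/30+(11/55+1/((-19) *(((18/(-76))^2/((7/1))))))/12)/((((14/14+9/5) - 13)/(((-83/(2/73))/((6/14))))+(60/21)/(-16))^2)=413593046612066/5485813209243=75.39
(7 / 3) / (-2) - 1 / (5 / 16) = -131 / 30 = -4.37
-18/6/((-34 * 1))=3/34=0.09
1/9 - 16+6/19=-2663/171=-15.57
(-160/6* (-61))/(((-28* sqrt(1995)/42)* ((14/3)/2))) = -488* sqrt(1995)/931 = -23.41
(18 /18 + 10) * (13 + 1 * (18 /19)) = 2915 /19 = 153.42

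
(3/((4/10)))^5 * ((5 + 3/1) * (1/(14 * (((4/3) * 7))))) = 2278125/1568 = 1452.89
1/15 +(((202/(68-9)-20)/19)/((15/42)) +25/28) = -139673/94164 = -1.48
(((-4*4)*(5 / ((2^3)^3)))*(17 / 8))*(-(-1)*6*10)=-1275 / 64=-19.92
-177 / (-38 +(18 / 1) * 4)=-177 / 34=-5.21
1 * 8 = 8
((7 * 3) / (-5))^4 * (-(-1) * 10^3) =1555848 / 5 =311169.60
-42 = -42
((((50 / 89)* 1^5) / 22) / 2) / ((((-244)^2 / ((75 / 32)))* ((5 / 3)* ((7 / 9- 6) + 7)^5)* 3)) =22143375 / 3911490067234816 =0.00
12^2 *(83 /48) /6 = 83 /2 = 41.50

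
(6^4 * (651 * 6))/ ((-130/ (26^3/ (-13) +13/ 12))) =263022228/ 5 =52604445.60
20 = 20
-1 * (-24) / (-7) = -3.43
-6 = -6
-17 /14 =-1.21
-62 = -62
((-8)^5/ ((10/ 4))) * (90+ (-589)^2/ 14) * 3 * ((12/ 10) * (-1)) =205365510144/ 175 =1173517200.82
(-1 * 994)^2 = 988036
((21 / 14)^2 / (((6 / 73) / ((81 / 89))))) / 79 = 17739 / 56248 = 0.32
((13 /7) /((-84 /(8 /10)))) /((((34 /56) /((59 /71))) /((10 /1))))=-6136 /25347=-0.24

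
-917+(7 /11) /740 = -7464373 /8140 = -917.00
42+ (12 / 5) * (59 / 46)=5184 / 115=45.08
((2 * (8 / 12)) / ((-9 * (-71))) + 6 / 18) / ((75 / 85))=0.38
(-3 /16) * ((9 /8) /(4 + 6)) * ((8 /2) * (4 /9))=-3 /80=-0.04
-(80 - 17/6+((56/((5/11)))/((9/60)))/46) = -4371/46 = -95.02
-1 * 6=-6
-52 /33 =-1.58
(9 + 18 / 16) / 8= 1.27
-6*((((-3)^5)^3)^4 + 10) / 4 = -127173474825648610542883299633 / 2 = -63586737412824305271441650000.00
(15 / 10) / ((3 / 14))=7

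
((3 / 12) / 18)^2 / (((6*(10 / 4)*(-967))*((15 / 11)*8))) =-11 / 9023270400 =-0.00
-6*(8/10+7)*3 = -702/5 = -140.40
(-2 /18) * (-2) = 2 /9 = 0.22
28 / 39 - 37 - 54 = -3521 / 39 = -90.28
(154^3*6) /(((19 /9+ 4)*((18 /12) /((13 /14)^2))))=10306296 /5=2061259.20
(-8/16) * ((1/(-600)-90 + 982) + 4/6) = -178533/400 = -446.33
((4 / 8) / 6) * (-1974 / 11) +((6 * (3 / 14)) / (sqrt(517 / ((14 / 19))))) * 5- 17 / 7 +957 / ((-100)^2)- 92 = -84151311 / 770000 +45 * sqrt(137522) / 68761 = -109.04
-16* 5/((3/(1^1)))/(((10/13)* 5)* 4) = -26/15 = -1.73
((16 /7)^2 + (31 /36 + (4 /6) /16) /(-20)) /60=73091 /846720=0.09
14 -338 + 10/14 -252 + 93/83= -333590/581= -574.17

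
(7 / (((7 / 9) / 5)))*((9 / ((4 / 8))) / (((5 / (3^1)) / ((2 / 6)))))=162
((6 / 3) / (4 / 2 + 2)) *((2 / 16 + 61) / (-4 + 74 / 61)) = -29829 / 2720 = -10.97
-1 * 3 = -3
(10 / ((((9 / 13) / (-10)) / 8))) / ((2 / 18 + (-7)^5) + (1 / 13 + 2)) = 135200 / 1966163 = 0.07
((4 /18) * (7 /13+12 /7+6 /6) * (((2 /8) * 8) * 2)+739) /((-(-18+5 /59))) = 35848931 /865683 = 41.41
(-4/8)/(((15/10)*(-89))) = 1/267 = 0.00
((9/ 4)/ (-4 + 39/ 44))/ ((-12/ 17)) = 1.02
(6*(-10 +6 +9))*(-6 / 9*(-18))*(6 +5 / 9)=2360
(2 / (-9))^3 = -8 / 729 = -0.01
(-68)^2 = 4624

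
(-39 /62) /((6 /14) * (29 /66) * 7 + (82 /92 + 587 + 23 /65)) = -641355 /601112878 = -0.00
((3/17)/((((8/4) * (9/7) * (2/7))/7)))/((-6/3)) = -343/408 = -0.84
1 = 1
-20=-20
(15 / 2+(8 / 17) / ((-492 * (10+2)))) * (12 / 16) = 47047 / 8364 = 5.62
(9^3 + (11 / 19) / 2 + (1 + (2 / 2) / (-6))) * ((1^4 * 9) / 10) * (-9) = -1123659 / 190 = -5913.99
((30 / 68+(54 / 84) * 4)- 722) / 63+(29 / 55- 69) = -65878949 / 824670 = -79.89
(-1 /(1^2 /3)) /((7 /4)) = -12 /7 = -1.71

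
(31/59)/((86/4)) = 62/2537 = 0.02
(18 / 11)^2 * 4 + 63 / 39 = 19389 / 1573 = 12.33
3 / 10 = 0.30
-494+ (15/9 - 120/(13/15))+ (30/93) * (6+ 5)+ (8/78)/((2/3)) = -758155/1209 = -627.09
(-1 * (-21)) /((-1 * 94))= -21 /94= -0.22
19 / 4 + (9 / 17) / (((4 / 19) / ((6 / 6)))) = 247 / 34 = 7.26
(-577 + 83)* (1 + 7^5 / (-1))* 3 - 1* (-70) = 24906562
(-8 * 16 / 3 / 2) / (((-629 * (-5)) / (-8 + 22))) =-896 / 9435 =-0.09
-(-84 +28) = 56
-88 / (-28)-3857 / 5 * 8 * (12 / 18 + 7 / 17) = -2374790 / 357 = -6652.07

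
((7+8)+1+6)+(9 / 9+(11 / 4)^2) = 489 / 16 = 30.56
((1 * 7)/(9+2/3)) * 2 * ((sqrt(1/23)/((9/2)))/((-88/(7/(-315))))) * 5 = 0.00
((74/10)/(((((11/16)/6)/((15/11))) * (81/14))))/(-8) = -2072/1089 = -1.90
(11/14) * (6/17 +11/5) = 341/170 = 2.01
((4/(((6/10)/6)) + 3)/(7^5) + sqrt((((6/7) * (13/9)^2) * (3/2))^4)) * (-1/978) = -4899953/665708463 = -0.01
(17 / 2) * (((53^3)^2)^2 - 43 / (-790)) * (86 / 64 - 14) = -534406173817594412803178241 / 10112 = -52848711809493118354744.68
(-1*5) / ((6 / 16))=-40 / 3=-13.33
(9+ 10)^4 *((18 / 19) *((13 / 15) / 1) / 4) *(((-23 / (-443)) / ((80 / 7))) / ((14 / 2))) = 6152523 / 354400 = 17.36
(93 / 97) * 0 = 0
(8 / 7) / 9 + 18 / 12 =205 / 126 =1.63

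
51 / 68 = 3 / 4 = 0.75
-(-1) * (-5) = -5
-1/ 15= -0.07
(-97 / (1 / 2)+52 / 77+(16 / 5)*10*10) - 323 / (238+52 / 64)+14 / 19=704688900 / 5590123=126.06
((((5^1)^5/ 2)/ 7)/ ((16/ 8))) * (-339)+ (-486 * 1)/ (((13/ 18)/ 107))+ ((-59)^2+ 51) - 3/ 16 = -154781213/ 1456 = -106305.78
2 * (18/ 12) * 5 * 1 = 15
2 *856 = 1712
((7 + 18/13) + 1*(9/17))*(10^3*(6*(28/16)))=20685000/221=93597.29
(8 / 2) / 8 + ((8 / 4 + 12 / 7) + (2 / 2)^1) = 73 / 14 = 5.21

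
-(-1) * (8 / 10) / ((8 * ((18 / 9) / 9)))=9 / 20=0.45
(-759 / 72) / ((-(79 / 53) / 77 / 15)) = 5162465 / 632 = 8168.46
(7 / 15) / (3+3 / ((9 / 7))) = 7 / 80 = 0.09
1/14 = 0.07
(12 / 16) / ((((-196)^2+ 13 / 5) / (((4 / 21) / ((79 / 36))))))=0.00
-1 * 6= -6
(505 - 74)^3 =80062991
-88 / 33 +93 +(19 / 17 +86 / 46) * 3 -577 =-477.71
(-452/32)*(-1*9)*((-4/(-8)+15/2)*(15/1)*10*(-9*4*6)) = -32950800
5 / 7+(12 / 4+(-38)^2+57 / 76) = 40557 / 28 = 1448.46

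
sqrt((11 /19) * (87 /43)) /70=sqrt(781869) /57190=0.02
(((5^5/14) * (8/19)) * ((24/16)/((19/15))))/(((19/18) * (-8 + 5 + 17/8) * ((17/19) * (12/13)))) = -43875000/300713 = -145.90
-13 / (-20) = 13 / 20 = 0.65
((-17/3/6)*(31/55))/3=-527/2970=-0.18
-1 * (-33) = 33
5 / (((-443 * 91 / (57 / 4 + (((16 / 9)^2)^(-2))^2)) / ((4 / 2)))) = -306231653445 / 86571508301824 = -0.00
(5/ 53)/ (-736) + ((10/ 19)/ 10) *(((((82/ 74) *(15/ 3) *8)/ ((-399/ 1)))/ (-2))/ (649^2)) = -590696097925/ 4608624223918176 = -0.00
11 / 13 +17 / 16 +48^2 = 479629 / 208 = 2305.91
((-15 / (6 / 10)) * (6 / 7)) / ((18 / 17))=-425 / 21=-20.24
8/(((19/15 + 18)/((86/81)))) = 3440/7803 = 0.44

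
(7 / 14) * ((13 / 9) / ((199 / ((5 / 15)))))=13 / 10746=0.00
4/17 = 0.24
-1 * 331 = -331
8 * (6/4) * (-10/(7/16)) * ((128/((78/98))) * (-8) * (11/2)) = 25231360/13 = 1940873.85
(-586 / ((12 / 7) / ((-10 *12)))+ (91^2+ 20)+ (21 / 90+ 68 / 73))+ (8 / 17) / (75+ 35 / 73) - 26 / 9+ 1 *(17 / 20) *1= 6070439251361 / 123082380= 49320.13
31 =31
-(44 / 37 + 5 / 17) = -933 / 629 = -1.48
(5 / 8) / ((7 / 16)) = 10 / 7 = 1.43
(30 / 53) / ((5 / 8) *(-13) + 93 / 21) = -560 / 3657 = -0.15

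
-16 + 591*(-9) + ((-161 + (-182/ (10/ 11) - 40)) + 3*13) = -28486/ 5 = -5697.20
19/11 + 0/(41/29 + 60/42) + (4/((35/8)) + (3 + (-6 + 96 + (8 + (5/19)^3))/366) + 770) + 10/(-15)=249757793601/322167230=775.24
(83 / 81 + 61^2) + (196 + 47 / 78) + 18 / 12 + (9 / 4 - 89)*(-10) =10082743 / 2106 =4787.63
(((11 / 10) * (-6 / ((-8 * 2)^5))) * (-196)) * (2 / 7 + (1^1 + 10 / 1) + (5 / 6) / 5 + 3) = -46739 / 2621440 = -0.02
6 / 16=3 / 8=0.38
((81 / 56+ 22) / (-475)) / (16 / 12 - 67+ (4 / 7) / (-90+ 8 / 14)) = 1232907 / 1640342200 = 0.00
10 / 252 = 5 / 126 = 0.04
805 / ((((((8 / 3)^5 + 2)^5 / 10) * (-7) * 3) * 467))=-162396983476575 / 9495248762661390354249104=-0.00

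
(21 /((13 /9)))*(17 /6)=1071 /26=41.19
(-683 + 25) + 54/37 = -24292/37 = -656.54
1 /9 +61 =550 /9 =61.11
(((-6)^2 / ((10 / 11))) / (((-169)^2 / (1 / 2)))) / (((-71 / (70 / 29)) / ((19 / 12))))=-4389 / 117614198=-0.00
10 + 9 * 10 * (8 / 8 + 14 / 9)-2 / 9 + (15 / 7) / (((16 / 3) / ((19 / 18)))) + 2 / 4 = 485255 / 2016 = 240.70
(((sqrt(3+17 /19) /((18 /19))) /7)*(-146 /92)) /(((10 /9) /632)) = -5767*sqrt(1406) /805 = -268.63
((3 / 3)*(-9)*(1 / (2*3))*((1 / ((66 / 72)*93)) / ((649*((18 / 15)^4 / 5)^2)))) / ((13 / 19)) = -185546875 / 805380630912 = -0.00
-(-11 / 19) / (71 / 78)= 858 / 1349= 0.64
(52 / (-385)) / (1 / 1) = -52 / 385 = -0.14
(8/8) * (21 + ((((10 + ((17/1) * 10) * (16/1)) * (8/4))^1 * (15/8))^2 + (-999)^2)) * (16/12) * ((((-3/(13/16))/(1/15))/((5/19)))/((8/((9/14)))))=-217110686769/91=-2385831722.74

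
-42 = -42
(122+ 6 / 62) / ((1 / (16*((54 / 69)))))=1528.86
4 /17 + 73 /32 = 1369 /544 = 2.52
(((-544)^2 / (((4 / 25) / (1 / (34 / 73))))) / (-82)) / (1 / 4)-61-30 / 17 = -135064547 / 697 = -193779.84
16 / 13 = 1.23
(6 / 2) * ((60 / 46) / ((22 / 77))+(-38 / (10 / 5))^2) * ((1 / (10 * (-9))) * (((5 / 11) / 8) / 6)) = -1051 / 9108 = -0.12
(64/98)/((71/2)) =64/3479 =0.02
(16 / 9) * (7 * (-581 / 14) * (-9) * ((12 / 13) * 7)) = 390432 / 13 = 30033.23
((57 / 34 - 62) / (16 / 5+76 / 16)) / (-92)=10255 / 124338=0.08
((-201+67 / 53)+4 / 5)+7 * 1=-50863 / 265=-191.94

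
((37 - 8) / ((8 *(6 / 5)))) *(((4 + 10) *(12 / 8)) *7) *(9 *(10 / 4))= 319725 / 32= 9991.41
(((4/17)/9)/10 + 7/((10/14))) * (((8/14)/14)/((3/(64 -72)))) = -119984/112455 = -1.07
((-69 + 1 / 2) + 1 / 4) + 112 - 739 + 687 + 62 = 215 / 4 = 53.75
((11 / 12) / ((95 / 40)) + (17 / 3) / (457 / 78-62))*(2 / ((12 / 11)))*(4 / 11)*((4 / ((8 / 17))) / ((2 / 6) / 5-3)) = -1511810 / 2745633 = -0.55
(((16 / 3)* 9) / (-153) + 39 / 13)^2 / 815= 18769 / 2119815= 0.01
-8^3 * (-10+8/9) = 41984/9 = 4664.89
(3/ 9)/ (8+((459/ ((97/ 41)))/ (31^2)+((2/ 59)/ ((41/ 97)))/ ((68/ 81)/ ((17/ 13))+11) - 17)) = -212638883389/ 5608070393220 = -0.04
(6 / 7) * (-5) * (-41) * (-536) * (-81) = 53401680 / 7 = 7628811.43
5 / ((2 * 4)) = 5 / 8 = 0.62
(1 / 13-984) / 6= -12791 / 78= -163.99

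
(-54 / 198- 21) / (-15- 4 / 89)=1602 / 1133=1.41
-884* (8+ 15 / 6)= -9282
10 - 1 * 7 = 3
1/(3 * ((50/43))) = 43/150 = 0.29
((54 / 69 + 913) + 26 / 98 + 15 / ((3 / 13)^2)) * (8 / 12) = 8085422 / 10143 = 797.14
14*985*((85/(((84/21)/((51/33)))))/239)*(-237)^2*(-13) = -7275153515175/5258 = -1383635130.31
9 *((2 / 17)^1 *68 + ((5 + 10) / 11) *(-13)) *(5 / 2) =-4815 / 22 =-218.86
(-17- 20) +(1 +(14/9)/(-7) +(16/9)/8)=-36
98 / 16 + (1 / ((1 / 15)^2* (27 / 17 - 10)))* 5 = -145993 / 1144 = -127.62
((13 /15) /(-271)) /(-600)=13 /2439000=0.00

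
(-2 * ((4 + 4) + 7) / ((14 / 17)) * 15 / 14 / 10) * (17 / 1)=-13005 / 196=-66.35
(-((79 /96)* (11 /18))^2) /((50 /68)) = -12837737 /37324800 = -0.34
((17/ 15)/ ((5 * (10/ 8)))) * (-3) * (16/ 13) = -1088/ 1625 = -0.67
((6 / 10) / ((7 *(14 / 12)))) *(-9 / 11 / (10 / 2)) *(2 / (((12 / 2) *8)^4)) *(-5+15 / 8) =1 / 70647808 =0.00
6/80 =3/40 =0.08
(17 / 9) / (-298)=-17 / 2682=-0.01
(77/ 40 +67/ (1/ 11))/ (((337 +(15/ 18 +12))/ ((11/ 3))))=325127/ 41980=7.74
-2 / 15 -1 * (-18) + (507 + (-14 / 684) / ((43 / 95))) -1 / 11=524.73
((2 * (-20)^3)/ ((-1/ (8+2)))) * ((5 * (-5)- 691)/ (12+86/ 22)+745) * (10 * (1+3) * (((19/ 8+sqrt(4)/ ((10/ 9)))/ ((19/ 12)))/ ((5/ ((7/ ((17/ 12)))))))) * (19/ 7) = 3770695618560/ 119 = 31686517803.03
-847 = -847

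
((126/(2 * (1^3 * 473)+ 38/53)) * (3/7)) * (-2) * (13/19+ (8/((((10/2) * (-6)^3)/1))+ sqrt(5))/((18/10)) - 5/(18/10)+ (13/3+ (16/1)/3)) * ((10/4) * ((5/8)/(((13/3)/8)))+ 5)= -189844145/27885312 - 162975 * sqrt(5)/326144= -7.93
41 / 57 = 0.72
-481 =-481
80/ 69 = 1.16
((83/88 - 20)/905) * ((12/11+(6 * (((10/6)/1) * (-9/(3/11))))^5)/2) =18048264866769969/438020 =41204202700.26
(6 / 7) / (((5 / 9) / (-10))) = -108 / 7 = -15.43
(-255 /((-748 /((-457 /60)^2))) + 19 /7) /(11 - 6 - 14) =-1662583 /665280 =-2.50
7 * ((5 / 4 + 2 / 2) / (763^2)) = 9 / 332668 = 0.00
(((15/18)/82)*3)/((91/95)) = 0.03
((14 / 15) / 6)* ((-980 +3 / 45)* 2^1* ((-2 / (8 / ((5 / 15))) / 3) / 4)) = 102893 / 48600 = 2.12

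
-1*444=-444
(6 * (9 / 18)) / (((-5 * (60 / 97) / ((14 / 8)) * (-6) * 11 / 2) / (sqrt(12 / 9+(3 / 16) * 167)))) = 679 * sqrt(4701) / 158400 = 0.29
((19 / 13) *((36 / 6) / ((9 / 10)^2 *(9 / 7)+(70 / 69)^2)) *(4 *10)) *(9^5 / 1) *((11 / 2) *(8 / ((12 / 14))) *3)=138195637039152000 / 89709997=1540470869.03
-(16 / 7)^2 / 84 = -64 / 1029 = -0.06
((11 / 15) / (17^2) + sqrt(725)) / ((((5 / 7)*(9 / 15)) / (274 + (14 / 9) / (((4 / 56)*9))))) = 344806 / 210681 + 783650*sqrt(29) / 243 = 17368.24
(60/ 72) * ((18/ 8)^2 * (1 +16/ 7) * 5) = 15525/ 224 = 69.31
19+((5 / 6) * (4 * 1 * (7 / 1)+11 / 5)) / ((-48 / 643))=-91621 / 288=-318.13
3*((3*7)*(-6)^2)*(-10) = -22680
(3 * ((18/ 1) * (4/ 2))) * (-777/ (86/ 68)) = -66352.19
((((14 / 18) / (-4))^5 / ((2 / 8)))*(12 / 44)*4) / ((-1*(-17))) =-16807 / 235566144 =-0.00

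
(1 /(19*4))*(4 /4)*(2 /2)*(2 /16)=1 /608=0.00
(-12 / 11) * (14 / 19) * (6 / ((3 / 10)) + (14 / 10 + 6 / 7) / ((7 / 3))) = -11208 / 665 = -16.85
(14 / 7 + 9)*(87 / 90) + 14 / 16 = 11.51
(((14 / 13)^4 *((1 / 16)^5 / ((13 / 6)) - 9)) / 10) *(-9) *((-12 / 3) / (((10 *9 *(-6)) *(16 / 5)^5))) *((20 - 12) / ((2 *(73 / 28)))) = 42957076427125 / 116412464333062144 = 0.00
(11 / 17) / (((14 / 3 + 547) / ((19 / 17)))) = 627 / 478295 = 0.00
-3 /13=-0.23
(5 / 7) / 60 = 1 / 84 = 0.01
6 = 6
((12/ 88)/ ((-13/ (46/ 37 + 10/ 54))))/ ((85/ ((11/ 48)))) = -0.00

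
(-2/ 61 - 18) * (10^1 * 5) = -55000/ 61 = -901.64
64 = 64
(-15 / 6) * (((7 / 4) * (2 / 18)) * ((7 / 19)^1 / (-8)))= 245 / 10944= 0.02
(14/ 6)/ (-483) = -1/ 207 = -0.00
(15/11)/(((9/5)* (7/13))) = 325/231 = 1.41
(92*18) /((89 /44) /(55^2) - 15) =-220413600 /1996411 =-110.40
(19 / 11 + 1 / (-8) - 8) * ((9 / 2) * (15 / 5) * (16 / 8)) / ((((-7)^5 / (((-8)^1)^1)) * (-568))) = 15201 / 105010136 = 0.00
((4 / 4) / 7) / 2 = 1 / 14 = 0.07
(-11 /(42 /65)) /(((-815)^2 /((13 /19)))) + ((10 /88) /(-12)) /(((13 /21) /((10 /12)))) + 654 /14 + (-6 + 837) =10137518986333 /11550075680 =877.70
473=473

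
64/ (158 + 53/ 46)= 2944/ 7321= 0.40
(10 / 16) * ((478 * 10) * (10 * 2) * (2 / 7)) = 119500 / 7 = 17071.43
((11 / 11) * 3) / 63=1 / 21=0.05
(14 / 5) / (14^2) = 1 / 70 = 0.01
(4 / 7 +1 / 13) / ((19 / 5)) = 295 / 1729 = 0.17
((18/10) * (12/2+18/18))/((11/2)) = 126/55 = 2.29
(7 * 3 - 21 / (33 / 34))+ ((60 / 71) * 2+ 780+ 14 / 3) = 1840943 / 2343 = 785.72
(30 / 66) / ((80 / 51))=51 / 176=0.29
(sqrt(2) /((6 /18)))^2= 18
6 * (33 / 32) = 99 / 16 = 6.19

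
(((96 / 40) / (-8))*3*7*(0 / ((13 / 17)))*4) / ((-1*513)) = 0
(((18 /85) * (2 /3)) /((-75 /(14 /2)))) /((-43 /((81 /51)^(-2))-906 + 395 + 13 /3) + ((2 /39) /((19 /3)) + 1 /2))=705432 /32905369625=0.00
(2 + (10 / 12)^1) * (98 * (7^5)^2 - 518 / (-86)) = 6745320630755 / 86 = 78433960822.73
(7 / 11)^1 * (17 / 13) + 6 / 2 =548 / 143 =3.83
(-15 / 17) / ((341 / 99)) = -135 / 527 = -0.26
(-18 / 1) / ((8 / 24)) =-54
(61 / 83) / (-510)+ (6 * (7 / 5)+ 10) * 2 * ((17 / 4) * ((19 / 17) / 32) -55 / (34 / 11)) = -219900107 / 338640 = -649.36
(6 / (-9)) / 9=-2 / 27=-0.07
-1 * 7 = -7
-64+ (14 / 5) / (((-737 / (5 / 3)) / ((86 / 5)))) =-708724 / 11055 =-64.11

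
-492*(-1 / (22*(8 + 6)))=123 / 77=1.60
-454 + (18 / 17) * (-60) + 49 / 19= -166329 / 323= -514.95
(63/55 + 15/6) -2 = 181/110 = 1.65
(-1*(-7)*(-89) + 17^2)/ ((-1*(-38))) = -167/ 19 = -8.79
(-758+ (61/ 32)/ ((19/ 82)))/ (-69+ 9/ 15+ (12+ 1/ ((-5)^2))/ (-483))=393180975/ 35882032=10.96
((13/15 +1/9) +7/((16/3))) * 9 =1649/80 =20.61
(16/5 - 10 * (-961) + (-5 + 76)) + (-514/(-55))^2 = 29558901/3025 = 9771.54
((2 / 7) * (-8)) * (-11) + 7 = 225 / 7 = 32.14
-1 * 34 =-34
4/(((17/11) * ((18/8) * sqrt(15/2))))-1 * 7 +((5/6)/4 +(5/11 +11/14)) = -10259/1848 +176 * sqrt(30)/2295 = -5.13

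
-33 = -33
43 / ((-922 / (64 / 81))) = -1376 / 37341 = -0.04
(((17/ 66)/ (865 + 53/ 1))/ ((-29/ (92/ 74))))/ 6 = -23/ 11472516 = -0.00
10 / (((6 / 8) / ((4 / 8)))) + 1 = 23 / 3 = 7.67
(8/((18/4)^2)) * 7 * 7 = 19.36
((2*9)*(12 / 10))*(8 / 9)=96 / 5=19.20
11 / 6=1.83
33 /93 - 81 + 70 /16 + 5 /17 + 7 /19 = -6056473 /80104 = -75.61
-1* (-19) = 19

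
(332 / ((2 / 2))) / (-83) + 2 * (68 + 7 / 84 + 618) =8209 / 6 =1368.17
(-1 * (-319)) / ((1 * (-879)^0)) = 319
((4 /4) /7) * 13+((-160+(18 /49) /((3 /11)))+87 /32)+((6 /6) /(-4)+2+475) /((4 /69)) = 12653541 /1568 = 8069.86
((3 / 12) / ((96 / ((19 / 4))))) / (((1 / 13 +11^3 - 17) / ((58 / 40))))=7163 / 524789760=0.00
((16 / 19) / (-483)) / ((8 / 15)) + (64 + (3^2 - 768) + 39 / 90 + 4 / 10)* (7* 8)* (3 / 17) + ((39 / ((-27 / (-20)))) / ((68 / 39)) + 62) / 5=-5338853837 / 780045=-6844.29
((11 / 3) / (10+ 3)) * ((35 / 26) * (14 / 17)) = 2695 / 8619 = 0.31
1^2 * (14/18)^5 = 16807/59049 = 0.28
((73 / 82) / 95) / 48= 73 / 373920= 0.00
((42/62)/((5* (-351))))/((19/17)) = -119/344565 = -0.00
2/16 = 0.12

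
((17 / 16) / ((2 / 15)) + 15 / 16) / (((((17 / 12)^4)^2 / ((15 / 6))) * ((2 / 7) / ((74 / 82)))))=1239808550400 / 286006055081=4.33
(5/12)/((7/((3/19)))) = 5/532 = 0.01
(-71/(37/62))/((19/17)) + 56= -35466/703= -50.45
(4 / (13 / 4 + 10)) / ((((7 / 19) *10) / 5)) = 152 / 371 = 0.41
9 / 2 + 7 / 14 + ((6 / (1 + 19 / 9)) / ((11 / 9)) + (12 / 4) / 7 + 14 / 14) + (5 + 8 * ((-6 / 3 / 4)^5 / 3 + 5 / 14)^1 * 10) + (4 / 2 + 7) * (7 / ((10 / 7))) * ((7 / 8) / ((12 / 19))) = 101.84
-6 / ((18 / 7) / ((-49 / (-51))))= -343 / 153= -2.24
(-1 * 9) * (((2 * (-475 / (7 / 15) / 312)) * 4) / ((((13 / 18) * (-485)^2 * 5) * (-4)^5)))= -1539 / 5698993664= -0.00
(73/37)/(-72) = -0.03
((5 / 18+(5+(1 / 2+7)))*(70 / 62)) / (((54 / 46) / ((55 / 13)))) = 5091625 / 97929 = 51.99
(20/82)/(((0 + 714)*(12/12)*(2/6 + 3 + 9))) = 5/180523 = 0.00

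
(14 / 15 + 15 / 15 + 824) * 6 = 4955.60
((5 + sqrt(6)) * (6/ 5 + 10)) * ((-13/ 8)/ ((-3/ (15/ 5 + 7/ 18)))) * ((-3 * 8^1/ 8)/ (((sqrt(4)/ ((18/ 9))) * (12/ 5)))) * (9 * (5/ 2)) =-138775/ 48 -27755 * sqrt(6)/ 48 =-4307.51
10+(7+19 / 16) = 291 / 16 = 18.19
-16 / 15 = -1.07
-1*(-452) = 452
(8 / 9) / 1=8 / 9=0.89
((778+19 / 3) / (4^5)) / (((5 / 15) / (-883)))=-2077699 / 1024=-2029.00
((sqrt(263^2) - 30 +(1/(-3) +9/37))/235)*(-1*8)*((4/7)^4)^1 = -52946944/62630085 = -0.85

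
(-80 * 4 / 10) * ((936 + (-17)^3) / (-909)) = -127264 / 909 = -140.00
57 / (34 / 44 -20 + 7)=-1254 / 269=-4.66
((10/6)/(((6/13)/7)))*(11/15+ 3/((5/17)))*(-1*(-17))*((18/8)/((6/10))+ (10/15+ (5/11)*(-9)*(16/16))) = 2727361/1782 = 1530.51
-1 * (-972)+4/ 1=976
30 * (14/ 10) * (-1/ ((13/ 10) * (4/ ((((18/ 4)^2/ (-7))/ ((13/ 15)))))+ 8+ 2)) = -127575/ 25643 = -4.98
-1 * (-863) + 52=915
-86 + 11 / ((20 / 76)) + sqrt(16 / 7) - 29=-366 / 5 + 4 * sqrt(7) / 7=-71.69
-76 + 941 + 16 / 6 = 2603 / 3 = 867.67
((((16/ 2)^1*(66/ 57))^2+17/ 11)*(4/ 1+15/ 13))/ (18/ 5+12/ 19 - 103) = -116202455/ 25493611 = -4.56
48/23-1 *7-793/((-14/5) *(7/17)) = 1539241/2254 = 682.89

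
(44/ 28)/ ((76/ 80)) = 220/ 133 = 1.65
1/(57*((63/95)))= 5/189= 0.03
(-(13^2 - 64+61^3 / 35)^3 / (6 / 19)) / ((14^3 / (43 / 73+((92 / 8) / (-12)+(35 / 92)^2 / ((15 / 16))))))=70985700.88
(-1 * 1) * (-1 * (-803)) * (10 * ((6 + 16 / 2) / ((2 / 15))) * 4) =-3372600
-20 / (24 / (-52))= 130 / 3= 43.33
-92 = -92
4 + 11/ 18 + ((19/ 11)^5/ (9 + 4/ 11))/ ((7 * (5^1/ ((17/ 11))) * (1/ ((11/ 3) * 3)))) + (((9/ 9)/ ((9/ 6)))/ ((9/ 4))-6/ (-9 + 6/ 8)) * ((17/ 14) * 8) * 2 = 72095209247/ 2850163470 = 25.30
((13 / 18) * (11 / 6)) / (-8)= -143 / 864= -0.17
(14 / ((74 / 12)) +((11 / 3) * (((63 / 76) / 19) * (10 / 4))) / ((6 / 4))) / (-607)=-135541 / 32430796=-0.00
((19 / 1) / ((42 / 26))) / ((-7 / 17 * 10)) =-4199 / 1470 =-2.86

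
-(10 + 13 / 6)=-73 / 6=-12.17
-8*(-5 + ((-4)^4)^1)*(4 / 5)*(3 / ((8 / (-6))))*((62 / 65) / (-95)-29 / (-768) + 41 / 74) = 76868636799 / 36556000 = 2102.76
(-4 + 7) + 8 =11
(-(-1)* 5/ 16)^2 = 25/ 256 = 0.10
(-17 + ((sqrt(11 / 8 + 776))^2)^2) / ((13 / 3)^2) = 348073857 / 10816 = 32181.38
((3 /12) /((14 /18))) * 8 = 18 /7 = 2.57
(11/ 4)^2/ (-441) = -121/ 7056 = -0.02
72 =72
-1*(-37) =37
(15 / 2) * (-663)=-9945 / 2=-4972.50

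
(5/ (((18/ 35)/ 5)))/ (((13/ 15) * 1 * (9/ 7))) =30625/ 702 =43.63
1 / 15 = 0.07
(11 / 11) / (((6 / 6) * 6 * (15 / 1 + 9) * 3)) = 1 / 432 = 0.00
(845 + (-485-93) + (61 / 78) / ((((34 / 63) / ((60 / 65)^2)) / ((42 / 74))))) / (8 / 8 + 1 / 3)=200.78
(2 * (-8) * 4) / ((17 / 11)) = -704 / 17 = -41.41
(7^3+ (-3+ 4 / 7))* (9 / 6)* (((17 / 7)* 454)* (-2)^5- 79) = -885163704 / 49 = -18064565.39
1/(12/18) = 3/2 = 1.50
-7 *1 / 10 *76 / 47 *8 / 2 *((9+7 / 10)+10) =-104804 / 1175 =-89.19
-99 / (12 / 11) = -363 / 4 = -90.75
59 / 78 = 0.76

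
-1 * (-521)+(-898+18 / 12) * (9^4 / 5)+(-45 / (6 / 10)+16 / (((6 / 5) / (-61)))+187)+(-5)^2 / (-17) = -600050243 / 510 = -1176569.10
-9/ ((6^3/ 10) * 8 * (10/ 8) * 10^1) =-0.00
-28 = -28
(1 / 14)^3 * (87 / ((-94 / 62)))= -2697 / 128968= -0.02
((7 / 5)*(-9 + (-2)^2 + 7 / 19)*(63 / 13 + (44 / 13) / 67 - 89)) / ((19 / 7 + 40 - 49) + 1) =-315871248 / 3061565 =-103.17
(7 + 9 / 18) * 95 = 1425 / 2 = 712.50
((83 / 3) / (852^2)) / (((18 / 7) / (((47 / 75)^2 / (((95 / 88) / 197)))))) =2781190643 / 2618358412500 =0.00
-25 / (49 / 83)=-2075 / 49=-42.35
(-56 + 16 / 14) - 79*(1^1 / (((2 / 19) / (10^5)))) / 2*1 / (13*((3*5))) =-52549976 / 273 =-192490.75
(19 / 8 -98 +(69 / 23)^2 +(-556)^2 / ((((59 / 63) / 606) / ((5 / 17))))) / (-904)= -65082.28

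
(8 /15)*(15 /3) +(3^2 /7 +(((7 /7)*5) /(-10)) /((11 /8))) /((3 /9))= 1255 /231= 5.43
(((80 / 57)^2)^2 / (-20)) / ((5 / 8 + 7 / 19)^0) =-2048000 / 10556001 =-0.19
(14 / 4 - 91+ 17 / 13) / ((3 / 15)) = -11205 / 26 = -430.96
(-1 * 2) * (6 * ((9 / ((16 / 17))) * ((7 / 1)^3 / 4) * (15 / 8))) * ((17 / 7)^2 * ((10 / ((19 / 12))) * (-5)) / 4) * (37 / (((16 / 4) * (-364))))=-5521597875 / 252928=-21830.71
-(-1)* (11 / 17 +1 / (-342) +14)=85141 / 5814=14.64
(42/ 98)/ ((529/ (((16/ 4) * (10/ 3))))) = 40/ 3703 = 0.01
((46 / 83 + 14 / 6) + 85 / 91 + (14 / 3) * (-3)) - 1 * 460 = -10653772 / 22659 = -470.18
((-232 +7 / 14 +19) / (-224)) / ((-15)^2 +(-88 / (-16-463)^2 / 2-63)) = 97512425 / 16651890304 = 0.01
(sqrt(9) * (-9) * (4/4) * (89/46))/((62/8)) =-4806/713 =-6.74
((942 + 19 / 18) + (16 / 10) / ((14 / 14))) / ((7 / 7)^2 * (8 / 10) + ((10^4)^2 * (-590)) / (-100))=649 / 405343512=0.00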